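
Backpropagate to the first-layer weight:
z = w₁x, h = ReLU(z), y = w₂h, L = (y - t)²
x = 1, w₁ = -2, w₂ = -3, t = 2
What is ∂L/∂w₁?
∂L/∂w₁ = 0

Forward pass:
z = w₁x = -2×1 = -2
h = ReLU(-2) = 0
y = w₂h = -3×0 = 0

Backward pass:
∂L/∂y = 2(y - t) = 2(0 - 2) = -4
∂y/∂h = w₂ = -3
∂h/∂z = 0 (ReLU derivative)
∂z/∂w₁ = x = 1

∂L/∂w₁ = -4 × -3 × 0 × 1 = 0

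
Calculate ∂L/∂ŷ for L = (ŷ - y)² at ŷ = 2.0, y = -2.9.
∂L/∂ŷ = 9.8

∂L/∂ŷ = 2(ŷ - y) = 2(2.0 - -2.9) = 2(4.9) = 9.8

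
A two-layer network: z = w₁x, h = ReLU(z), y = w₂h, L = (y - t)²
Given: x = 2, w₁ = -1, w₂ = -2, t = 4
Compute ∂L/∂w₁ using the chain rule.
∂L/∂w₁ = 0

Forward pass:
z = w₁x = -1×2 = -2
h = ReLU(-2) = 0
y = w₂h = -2×0 = 0

Backward pass:
∂L/∂y = 2(y - t) = 2(0 - 4) = -8
∂y/∂h = w₂ = -2
∂h/∂z = 0 (ReLU derivative)
∂z/∂w₁ = x = 2

∂L/∂w₁ = -8 × -2 × 0 × 2 = 0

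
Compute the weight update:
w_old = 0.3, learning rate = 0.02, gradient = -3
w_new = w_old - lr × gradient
w_new = 0.36

w_new = w - η·∂L/∂w = 0.3 - 0.02×(-3) = 0.3 - (-0.06) = 0.36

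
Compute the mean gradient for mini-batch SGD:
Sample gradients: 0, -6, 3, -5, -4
Average gradient = -2.4

Average = (1/5)(0 + -6 + 3 + -5 + -4) = -12/5 = -2.4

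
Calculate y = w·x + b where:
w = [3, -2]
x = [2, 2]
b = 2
y = 4

y = (3)(2) + (-2)(2) + 2 = 4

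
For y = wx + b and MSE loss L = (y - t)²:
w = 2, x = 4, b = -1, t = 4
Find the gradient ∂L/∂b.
∂L/∂b = 6

y = wx + b = (2)(4) + -1 = 7
∂L/∂y = 2(y - t) = 2(7 - 4) = 6
∂y/∂b = 1
∂L/∂b = ∂L/∂y · ∂y/∂b = 6 × 1 = 6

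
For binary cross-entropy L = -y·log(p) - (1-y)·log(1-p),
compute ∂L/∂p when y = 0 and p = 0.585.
∂L/∂p = 2.41

∂L/∂p = -y/p + (1-y)/(1-p) = 0 + 1/0.415 = 2.41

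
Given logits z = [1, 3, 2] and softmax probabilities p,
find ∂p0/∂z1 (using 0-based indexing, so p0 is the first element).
∂p0/∂z1 = -0.05989

p = softmax(z) = [0.09003, 0.6652, 0.2447]
p0 = 0.09003, p1 = 0.6652

∂p0/∂z1 = -p0 × p1 = -0.09003 × 0.6652 = -0.05989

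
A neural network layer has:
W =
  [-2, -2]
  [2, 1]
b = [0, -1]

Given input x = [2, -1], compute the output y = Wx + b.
y = [-2, 2]

Wx = [-2×2 + -2×-1, 2×2 + 1×-1]
   = [-2, 3]
y = Wx + b = [-2 + 0, 3 + -1] = [-2, 2]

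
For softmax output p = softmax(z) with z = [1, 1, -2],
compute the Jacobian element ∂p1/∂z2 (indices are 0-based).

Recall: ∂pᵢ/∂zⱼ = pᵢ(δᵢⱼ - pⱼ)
∂p1/∂z2 = -0.01185

p = softmax(z) = [0.4879, 0.4879, 0.02429]
p1 = 0.4879, p2 = 0.02429

∂p1/∂z2 = -p1 × p2 = -0.4879 × 0.02429 = -0.01185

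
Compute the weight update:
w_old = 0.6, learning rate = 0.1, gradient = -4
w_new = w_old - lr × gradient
w_new = 1

w_new = w - η·∂L/∂w = 0.6 - 0.1×(-4) = 0.6 - (-0.4) = 1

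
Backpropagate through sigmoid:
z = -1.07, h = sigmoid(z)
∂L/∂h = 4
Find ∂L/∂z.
∂L/∂z = 0.7607

σ(-1.07) = 0.2554
σ'(-1.07) = σ(-1.07)(1 - σ(-1.07)) = 0.2554 × 0.7446 = 0.1902
∂L/∂z = ∂L/∂h · σ'(z) = 4 × 0.1902 = 0.7607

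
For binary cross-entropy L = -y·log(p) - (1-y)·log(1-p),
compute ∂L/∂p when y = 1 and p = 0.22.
∂L/∂p = -4.545

∂L/∂p = -y/p + (1-y)/(1-p) = -1/0.22 + 0 = -4.545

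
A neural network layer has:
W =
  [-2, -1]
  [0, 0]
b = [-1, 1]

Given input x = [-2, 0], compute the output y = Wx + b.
y = [3, 1]

Wx = [-2×-2 + -1×0, 0×-2 + 0×0]
   = [4, 0]
y = Wx + b = [4 + -1, 0 + 1] = [3, 1]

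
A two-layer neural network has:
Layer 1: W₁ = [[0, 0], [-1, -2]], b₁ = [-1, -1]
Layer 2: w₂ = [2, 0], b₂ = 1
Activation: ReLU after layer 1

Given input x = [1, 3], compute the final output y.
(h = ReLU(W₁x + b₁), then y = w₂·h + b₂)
y = 1

Layer 1 pre-activation: z₁ = [-1, -8]
After ReLU: h = [0, 0]
Layer 2 output: y = 2×0 + 0×0 + 1 = 1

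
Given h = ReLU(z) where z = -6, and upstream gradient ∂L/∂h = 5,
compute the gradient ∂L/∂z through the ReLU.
∂L/∂z = 0

h = ReLU(-6) = 0
Since z < 0: ∂h/∂z = 0
∂L/∂z = ∂L/∂h · ∂h/∂z = 5 × 0 = 0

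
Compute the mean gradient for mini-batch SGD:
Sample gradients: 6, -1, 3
Average gradient = 2.667

Average = (1/3)(6 + -1 + 3) = 8/3 = 2.667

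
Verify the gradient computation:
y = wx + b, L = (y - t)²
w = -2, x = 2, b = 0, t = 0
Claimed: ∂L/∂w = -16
Correct

y = (-2)(2) + 0 = -4
∂L/∂y = 2(y - t) = 2(-4 - 0) = -8
∂y/∂w = x = 2
∂L/∂w = -8 × 2 = -16

Claimed value: -16
Correct: The correct gradient is -16.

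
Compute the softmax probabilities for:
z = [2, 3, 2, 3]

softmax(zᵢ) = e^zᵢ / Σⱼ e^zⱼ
p = [0.1345, 0.3655, 0.1345, 0.3655]

exp(z) = [7.389, 20.09, 7.389, 20.09]
Sum = 54.95
p = [0.1345, 0.3655, 0.1345, 0.3655]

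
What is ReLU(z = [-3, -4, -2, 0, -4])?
h = [0, 0, 0, 0, 0]

ReLU applied element-wise: max(0,-3)=0, max(0,-4)=0, max(0,-2)=0, max(0,0)=0, max(0,-4)=0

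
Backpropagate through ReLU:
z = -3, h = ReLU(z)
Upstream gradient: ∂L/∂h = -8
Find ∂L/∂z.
∂L/∂z = 0

h = ReLU(-3) = 0
Since z < 0: ∂h/∂z = 0
∂L/∂z = ∂L/∂h · ∂h/∂z = -8 × 0 = 0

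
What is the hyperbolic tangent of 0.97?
0.7487

tanh(0.97) = (e^(0.97) - e^(-0.97))/(e^(0.97) + e^(-0.97)) = 0.7487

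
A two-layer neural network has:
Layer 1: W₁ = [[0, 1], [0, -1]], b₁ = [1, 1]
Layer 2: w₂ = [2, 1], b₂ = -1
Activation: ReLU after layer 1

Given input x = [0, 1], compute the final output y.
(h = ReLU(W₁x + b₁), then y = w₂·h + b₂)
y = 3

Layer 1 pre-activation: z₁ = [2, 0]
After ReLU: h = [2, 0]
Layer 2 output: y = 2×2 + 1×0 + -1 = 3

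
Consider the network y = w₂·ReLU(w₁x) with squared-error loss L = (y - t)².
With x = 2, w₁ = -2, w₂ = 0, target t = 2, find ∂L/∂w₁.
∂L/∂w₁ = 0

Forward pass:
z = w₁x = -2×2 = -4
h = ReLU(-4) = 0
y = w₂h = 0×0 = 0

Backward pass:
∂L/∂y = 2(y - t) = 2(0 - 2) = -4
∂y/∂h = w₂ = 0
∂h/∂z = 0 (ReLU derivative)
∂z/∂w₁ = x = 2

∂L/∂w₁ = -4 × 0 × 0 × 2 = 0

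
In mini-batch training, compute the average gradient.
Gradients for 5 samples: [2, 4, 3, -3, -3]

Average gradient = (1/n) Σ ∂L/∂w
Average gradient = 0.6

Average = (1/5)(2 + 4 + 3 + -3 + -3) = 3/5 = 0.6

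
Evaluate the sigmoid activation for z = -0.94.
0.2809

sigmoid(-0.94) = 1/(1 + e^(0.94)) = 1/(1 + 2.56) = 0.2809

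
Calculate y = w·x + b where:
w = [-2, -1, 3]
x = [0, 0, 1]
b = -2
y = 1

y = (-2)(0) + (-1)(0) + (3)(1) + -2 = 1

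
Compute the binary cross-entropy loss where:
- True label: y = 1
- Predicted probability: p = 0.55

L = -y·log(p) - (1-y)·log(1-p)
L = 0.5978

L = -1·log(0.55) - 0·log(0.45) = -log(0.55) = 0.5978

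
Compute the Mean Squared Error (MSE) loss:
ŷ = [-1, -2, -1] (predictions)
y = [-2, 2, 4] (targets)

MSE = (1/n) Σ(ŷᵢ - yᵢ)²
MSE = 14

MSE = (1/3)((-1--2)² + (-2-2)² + (-1-4)²) = (1/3)(1 + 16 + 25) = 14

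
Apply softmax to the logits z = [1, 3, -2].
p = [0.1185, 0.8756, 0.0059]

exp(z) = [2.718, 20.09, 0.1353]
Sum = 22.94
p = [0.1185, 0.8756, 0.0059]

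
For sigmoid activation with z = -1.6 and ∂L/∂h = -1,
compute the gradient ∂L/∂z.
∂L/∂z = -0.1398

σ(-1.6) = 0.168
σ'(-1.6) = σ(-1.6)(1 - σ(-1.6)) = 0.168 × 0.832 = 0.1398
∂L/∂z = ∂L/∂h · σ'(z) = -1 × 0.1398 = -0.1398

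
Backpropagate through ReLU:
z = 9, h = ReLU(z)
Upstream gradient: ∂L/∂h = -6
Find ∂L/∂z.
∂L/∂z = -6

h = ReLU(9) = 9
Since z > 0: ∂h/∂z = 1
∂L/∂z = ∂L/∂h · ∂h/∂z = -6 × 1 = -6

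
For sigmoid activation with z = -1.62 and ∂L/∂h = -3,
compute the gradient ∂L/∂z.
∂L/∂z = -0.4137

σ(-1.62) = 0.1652
σ'(-1.62) = σ(-1.62)(1 - σ(-1.62)) = 0.1652 × 0.8348 = 0.1379
∂L/∂z = ∂L/∂h · σ'(z) = -3 × 0.1379 = -0.4137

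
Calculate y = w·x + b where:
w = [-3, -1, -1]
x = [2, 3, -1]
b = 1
y = -7

y = (-3)(2) + (-1)(3) + (-1)(-1) + 1 = -7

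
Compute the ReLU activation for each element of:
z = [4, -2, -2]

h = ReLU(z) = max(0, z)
h = [4, 0, 0]

ReLU applied element-wise: max(0,4)=4, max(0,-2)=0, max(0,-2)=0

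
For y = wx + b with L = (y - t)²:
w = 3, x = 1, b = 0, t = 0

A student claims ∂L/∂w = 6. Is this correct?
Correct

y = (3)(1) + 0 = 3
∂L/∂y = 2(y - t) = 2(3 - 0) = 6
∂y/∂w = x = 1
∂L/∂w = 6 × 1 = 6

Claimed value: 6
Correct: The correct gradient is 6.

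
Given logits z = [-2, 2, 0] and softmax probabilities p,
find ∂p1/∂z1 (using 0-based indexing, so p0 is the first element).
∂p1/∂z1 = 0.1154

p = softmax(z) = [0.01588, 0.8668, 0.1173]
p1 = 0.8668

∂p1/∂z1 = p1(1 - p1) = 0.8668 × (1 - 0.8668) = 0.1154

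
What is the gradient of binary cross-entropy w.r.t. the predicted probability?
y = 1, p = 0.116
∂L/∂p = -8.621

∂L/∂p = -y/p + (1-y)/(1-p) = -1/0.116 + 0 = -8.621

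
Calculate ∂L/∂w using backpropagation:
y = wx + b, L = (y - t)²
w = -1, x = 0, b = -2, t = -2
∂L/∂w = 0

y = wx + b = (-1)(0) + -2 = -2
∂L/∂y = 2(y - t) = 2(-2 - -2) = 0
∂y/∂w = x = 0
∂L/∂w = ∂L/∂y · ∂y/∂w = 0 × 0 = 0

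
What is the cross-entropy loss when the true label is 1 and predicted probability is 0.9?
L = 0.1054

L = -1·log(0.9) - 0·log(0.1) = -log(0.9) = 0.1054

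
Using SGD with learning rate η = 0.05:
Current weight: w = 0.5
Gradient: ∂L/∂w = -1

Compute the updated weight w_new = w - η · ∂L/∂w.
w_new = 0.55

w_new = w - η·∂L/∂w = 0.5 - 0.05×(-1) = 0.5 - (-0.05) = 0.55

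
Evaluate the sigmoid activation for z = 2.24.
0.9038

sigmoid(2.24) = 1/(1 + e^(-2.24)) = 1/(1 + 0.1065) = 0.9038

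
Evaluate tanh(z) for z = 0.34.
0.3275

tanh(0.34) = (e^(0.34) - e^(-0.34))/(e^(0.34) + e^(-0.34)) = 0.3275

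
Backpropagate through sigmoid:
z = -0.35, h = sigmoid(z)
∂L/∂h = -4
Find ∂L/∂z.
∂L/∂z = -0.97

σ(-0.35) = 0.4134
σ'(-0.35) = σ(-0.35)(1 - σ(-0.35)) = 0.4134 × 0.5866 = 0.2425
∂L/∂z = ∂L/∂h · σ'(z) = -4 × 0.2425 = -0.97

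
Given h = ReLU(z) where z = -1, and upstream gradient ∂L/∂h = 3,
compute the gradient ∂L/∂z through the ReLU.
∂L/∂z = 0

h = ReLU(-1) = 0
Since z < 0: ∂h/∂z = 0
∂L/∂z = ∂L/∂h · ∂h/∂z = 3 × 0 = 0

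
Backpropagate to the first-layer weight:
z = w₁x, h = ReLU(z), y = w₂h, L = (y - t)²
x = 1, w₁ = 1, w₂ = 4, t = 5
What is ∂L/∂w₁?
∂L/∂w₁ = -8

Forward pass:
z = w₁x = 1×1 = 1
h = ReLU(1) = 1
y = w₂h = 4×1 = 4

Backward pass:
∂L/∂y = 2(y - t) = 2(4 - 5) = -2
∂y/∂h = w₂ = 4
∂h/∂z = 1 (ReLU derivative)
∂z/∂w₁ = x = 1

∂L/∂w₁ = -2 × 4 × 1 × 1 = -8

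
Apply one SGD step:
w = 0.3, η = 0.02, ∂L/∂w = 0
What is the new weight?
w_new = 0.3

w_new = w - η·∂L/∂w = 0.3 - 0.02×(0) = 0.3 - (0) = 0.3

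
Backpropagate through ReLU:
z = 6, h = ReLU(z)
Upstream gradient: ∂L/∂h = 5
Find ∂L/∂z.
∂L/∂z = 5

h = ReLU(6) = 6
Since z > 0: ∂h/∂z = 1
∂L/∂z = ∂L/∂h · ∂h/∂z = 5 × 1 = 5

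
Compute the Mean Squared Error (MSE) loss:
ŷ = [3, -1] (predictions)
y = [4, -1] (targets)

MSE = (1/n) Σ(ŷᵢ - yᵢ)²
MSE = 0.5

MSE = (1/2)((3-4)² + (-1--1)²) = (1/2)(1 + 0) = 0.5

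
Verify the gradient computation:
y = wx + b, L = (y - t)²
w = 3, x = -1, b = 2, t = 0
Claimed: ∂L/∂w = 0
Incorrect

y = (3)(-1) + 2 = -1
∂L/∂y = 2(y - t) = 2(-1 - 0) = -2
∂y/∂w = x = -1
∂L/∂w = -2 × -1 = 2

Claimed value: 0
Incorrect: The correct gradient is 2.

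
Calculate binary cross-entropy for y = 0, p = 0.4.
L = 0.5108

L = -0·log(0.4) - 1·log(0.6) = -log(0.6) = 0.5108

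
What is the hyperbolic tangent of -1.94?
-0.9595

tanh(-1.94) = (e^(-1.94) - e^(1.94))/(e^(-1.94) + e^(1.94)) = -0.9595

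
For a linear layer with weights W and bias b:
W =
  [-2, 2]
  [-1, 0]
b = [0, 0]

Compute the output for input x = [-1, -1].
y = [0, 1]

Wx = [-2×-1 + 2×-1, -1×-1 + 0×-1]
   = [0, 1]
y = Wx + b = [0 + 0, 1 + 0] = [0, 1]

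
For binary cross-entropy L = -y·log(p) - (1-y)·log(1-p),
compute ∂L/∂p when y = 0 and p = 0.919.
∂L/∂p = 12.35

∂L/∂p = -y/p + (1-y)/(1-p) = 0 + 1/0.081 = 12.35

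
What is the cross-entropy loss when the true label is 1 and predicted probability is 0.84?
L = 0.1744

L = -1·log(0.84) - 0·log(0.16) = -log(0.84) = 0.1744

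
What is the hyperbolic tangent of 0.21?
0.207

tanh(0.21) = (e^(0.21) - e^(-0.21))/(e^(0.21) + e^(-0.21)) = 0.207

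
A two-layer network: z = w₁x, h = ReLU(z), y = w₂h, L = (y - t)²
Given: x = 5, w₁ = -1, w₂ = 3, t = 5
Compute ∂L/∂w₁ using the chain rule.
∂L/∂w₁ = 0

Forward pass:
z = w₁x = -1×5 = -5
h = ReLU(-5) = 0
y = w₂h = 3×0 = 0

Backward pass:
∂L/∂y = 2(y - t) = 2(0 - 5) = -10
∂y/∂h = w₂ = 3
∂h/∂z = 0 (ReLU derivative)
∂z/∂w₁ = x = 5

∂L/∂w₁ = -10 × 3 × 0 × 5 = 0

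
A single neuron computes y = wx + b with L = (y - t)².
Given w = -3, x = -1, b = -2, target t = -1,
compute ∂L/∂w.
∂L/∂w = -4

y = wx + b = (-3)(-1) + -2 = 1
∂L/∂y = 2(y - t) = 2(1 - -1) = 4
∂y/∂w = x = -1
∂L/∂w = ∂L/∂y · ∂y/∂w = 4 × -1 = -4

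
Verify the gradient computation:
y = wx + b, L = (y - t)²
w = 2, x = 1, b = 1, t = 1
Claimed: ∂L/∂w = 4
Correct

y = (2)(1) + 1 = 3
∂L/∂y = 2(y - t) = 2(3 - 1) = 4
∂y/∂w = x = 1
∂L/∂w = 4 × 1 = 4

Claimed value: 4
Correct: The correct gradient is 4.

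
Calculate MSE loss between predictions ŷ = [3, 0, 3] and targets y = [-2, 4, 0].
MSE = 16.67

MSE = (1/3)((3--2)² + (0-4)² + (3-0)²) = (1/3)(25 + 16 + 9) = 16.67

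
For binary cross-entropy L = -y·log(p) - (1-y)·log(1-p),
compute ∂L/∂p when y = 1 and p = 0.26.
∂L/∂p = -3.846

∂L/∂p = -y/p + (1-y)/(1-p) = -1/0.26 + 0 = -3.846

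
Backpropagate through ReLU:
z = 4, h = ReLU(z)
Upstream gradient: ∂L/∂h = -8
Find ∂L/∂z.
∂L/∂z = -8

h = ReLU(4) = 4
Since z > 0: ∂h/∂z = 1
∂L/∂z = ∂L/∂h · ∂h/∂z = -8 × 1 = -8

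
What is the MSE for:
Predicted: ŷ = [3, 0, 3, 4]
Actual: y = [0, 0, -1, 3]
MSE = 6.5

MSE = (1/4)((3-0)² + (0-0)² + (3--1)² + (4-3)²) = (1/4)(9 + 0 + 16 + 1) = 6.5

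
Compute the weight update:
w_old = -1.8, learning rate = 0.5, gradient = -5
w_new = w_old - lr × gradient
w_new = 0.7

w_new = w - η·∂L/∂w = -1.8 - 0.5×(-5) = -1.8 - (-2.5) = 0.7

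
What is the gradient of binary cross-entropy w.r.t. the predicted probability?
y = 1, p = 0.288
∂L/∂p = -3.472

∂L/∂p = -y/p + (1-y)/(1-p) = -1/0.288 + 0 = -3.472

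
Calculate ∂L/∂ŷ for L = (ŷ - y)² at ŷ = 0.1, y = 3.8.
∂L/∂ŷ = -7.4

∂L/∂ŷ = 2(ŷ - y) = 2(0.1 - 3.8) = 2(-3.7) = -7.4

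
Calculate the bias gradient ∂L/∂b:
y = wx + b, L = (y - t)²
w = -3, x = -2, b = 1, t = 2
∂L/∂b = 10

y = wx + b = (-3)(-2) + 1 = 7
∂L/∂y = 2(y - t) = 2(7 - 2) = 10
∂y/∂b = 1
∂L/∂b = ∂L/∂y · ∂y/∂b = 10 × 1 = 10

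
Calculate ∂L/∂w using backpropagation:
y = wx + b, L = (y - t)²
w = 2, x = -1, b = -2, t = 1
∂L/∂w = 10

y = wx + b = (2)(-1) + -2 = -4
∂L/∂y = 2(y - t) = 2(-4 - 1) = -10
∂y/∂w = x = -1
∂L/∂w = ∂L/∂y · ∂y/∂w = -10 × -1 = 10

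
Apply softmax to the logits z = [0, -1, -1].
p = [0.5761, 0.2119, 0.2119]

exp(z) = [1, 0.3679, 0.3679]
Sum = 1.736
p = [0.5761, 0.2119, 0.2119]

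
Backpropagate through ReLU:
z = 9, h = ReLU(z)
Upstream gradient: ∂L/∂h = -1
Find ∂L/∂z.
∂L/∂z = -1

h = ReLU(9) = 9
Since z > 0: ∂h/∂z = 1
∂L/∂z = ∂L/∂h · ∂h/∂z = -1 × 1 = -1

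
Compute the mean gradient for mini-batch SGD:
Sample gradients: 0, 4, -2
Average gradient = 0.6667

Average = (1/3)(0 + 4 + -2) = 2/3 = 0.6667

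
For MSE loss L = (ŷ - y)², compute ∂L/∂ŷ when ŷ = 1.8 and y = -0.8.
∂L/∂ŷ = 5.2

∂L/∂ŷ = 2(ŷ - y) = 2(1.8 - -0.8) = 2(2.6) = 5.2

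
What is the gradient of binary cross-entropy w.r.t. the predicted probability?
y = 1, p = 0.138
∂L/∂p = -7.246

∂L/∂p = -y/p + (1-y)/(1-p) = -1/0.138 + 0 = -7.246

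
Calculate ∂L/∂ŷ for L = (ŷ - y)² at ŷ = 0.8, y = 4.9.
∂L/∂ŷ = -8.2

∂L/∂ŷ = 2(ŷ - y) = 2(0.8 - 4.9) = 2(-4.1) = -8.2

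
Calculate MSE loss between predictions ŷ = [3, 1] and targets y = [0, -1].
MSE = 6.5

MSE = (1/2)((3-0)² + (1--1)²) = (1/2)(9 + 4) = 6.5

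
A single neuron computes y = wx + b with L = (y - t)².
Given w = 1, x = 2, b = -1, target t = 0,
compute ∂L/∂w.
∂L/∂w = 4

y = wx + b = (1)(2) + -1 = 1
∂L/∂y = 2(y - t) = 2(1 - 0) = 2
∂y/∂w = x = 2
∂L/∂w = ∂L/∂y · ∂y/∂w = 2 × 2 = 4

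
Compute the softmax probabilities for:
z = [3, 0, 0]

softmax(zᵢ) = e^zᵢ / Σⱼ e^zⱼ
p = [0.9094, 0.0453, 0.0453]

exp(z) = [20.09, 1, 1]
Sum = 22.09
p = [0.9094, 0.0453, 0.0453]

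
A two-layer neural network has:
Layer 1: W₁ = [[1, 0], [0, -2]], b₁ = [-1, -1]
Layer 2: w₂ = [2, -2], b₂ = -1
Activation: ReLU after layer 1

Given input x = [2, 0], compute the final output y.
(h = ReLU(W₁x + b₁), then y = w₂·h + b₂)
y = 1

Layer 1 pre-activation: z₁ = [1, -1]
After ReLU: h = [1, 0]
Layer 2 output: y = 2×1 + -2×0 + -1 = 1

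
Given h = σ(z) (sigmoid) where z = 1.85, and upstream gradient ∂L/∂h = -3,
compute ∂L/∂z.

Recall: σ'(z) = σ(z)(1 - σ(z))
∂L/∂z = -0.3522

σ(1.85) = 0.8641
σ'(1.85) = σ(1.85)(1 - σ(1.85)) = 0.8641 × 0.1359 = 0.1174
∂L/∂z = ∂L/∂h · σ'(z) = -3 × 0.1174 = -0.3522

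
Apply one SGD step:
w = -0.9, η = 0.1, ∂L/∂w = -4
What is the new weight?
w_new = -0.5

w_new = w - η·∂L/∂w = -0.9 - 0.1×(-4) = -0.9 - (-0.4) = -0.5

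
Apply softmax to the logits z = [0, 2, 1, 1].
p = [0.0723, 0.5344, 0.1966, 0.1966]

exp(z) = [1, 7.389, 2.718, 2.718]
Sum = 13.83
p = [0.0723, 0.5344, 0.1966, 0.1966]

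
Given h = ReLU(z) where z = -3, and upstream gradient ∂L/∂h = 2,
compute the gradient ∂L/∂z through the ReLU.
∂L/∂z = 0

h = ReLU(-3) = 0
Since z < 0: ∂h/∂z = 0
∂L/∂z = ∂L/∂h · ∂h/∂z = 2 × 0 = 0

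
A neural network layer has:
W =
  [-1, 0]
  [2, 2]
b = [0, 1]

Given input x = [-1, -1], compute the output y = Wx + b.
y = [1, -3]

Wx = [-1×-1 + 0×-1, 2×-1 + 2×-1]
   = [1, -4]
y = Wx + b = [1 + 0, -4 + 1] = [1, -3]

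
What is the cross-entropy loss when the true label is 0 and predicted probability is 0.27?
L = 0.3147

L = -0·log(0.27) - 1·log(0.73) = -log(0.73) = 0.3147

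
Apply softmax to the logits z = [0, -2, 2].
p = [0.1173, 0.0159, 0.8668]

exp(z) = [1, 0.1353, 7.389]
Sum = 8.524
p = [0.1173, 0.0159, 0.8668]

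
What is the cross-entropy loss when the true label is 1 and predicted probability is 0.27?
L = 1.309

L = -1·log(0.27) - 0·log(0.73) = -log(0.27) = 1.309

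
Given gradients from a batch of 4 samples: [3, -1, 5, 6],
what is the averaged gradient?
Average gradient = 3.25

Average = (1/4)(3 + -1 + 5 + 6) = 13/4 = 3.25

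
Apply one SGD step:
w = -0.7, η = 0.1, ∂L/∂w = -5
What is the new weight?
w_new = -0.2

w_new = w - η·∂L/∂w = -0.7 - 0.1×(-5) = -0.7 - (-0.5) = -0.2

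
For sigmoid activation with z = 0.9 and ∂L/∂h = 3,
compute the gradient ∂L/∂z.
∂L/∂z = 0.6165

σ(0.9) = 0.7109
σ'(0.9) = σ(0.9)(1 - σ(0.9)) = 0.7109 × 0.2891 = 0.2055
∂L/∂z = ∂L/∂h · σ'(z) = 3 × 0.2055 = 0.6165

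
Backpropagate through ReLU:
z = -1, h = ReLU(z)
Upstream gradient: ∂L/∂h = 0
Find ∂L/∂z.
∂L/∂z = 0

h = ReLU(-1) = 0
Since z < 0: ∂h/∂z = 0
∂L/∂z = ∂L/∂h · ∂h/∂z = 0 × 0 = 0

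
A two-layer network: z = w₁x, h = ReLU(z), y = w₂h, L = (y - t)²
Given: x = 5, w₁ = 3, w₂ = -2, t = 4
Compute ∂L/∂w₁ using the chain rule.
∂L/∂w₁ = 680

Forward pass:
z = w₁x = 3×5 = 15
h = ReLU(15) = 15
y = w₂h = -2×15 = -30

Backward pass:
∂L/∂y = 2(y - t) = 2(-30 - 4) = -68
∂y/∂h = w₂ = -2
∂h/∂z = 1 (ReLU derivative)
∂z/∂w₁ = x = 5

∂L/∂w₁ = -68 × -2 × 1 × 5 = 680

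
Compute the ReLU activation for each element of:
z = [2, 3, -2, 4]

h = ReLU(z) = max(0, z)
h = [2, 3, 0, 4]

ReLU applied element-wise: max(0,2)=2, max(0,3)=3, max(0,-2)=0, max(0,4)=4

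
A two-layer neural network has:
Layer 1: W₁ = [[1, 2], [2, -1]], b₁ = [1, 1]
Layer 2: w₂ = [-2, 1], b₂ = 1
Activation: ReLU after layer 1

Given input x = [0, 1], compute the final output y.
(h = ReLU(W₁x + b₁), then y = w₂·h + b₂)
y = -5

Layer 1 pre-activation: z₁ = [3, 0]
After ReLU: h = [3, 0]
Layer 2 output: y = -2×3 + 1×0 + 1 = -5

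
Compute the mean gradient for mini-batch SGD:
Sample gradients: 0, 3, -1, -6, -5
Average gradient = -1.8

Average = (1/5)(0 + 3 + -1 + -6 + -5) = -9/5 = -1.8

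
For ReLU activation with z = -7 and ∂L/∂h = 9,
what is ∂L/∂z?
∂L/∂z = 0

h = ReLU(-7) = 0
Since z < 0: ∂h/∂z = 0
∂L/∂z = ∂L/∂h · ∂h/∂z = 9 × 0 = 0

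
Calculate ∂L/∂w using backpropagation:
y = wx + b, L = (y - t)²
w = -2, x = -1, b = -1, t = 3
∂L/∂w = 4

y = wx + b = (-2)(-1) + -1 = 1
∂L/∂y = 2(y - t) = 2(1 - 3) = -4
∂y/∂w = x = -1
∂L/∂w = ∂L/∂y · ∂y/∂w = -4 × -1 = 4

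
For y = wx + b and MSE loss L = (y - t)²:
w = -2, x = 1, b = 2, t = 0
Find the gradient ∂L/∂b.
∂L/∂b = 0

y = wx + b = (-2)(1) + 2 = 0
∂L/∂y = 2(y - t) = 2(0 - 0) = 0
∂y/∂b = 1
∂L/∂b = ∂L/∂y · ∂y/∂b = 0 × 1 = 0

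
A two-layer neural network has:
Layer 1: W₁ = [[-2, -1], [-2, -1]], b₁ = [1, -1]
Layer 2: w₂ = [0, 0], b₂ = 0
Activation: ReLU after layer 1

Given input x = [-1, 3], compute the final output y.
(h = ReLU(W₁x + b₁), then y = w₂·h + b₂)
y = 0

Layer 1 pre-activation: z₁ = [0, -2]
After ReLU: h = [0, 0]
Layer 2 output: y = 0×0 + 0×0 + 0 = 0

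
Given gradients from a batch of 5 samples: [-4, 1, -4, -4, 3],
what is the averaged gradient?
Average gradient = -1.6

Average = (1/5)(-4 + 1 + -4 + -4 + 3) = -8/5 = -1.6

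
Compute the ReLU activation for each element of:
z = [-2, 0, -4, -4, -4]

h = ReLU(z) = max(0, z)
h = [0, 0, 0, 0, 0]

ReLU applied element-wise: max(0,-2)=0, max(0,0)=0, max(0,-4)=0, max(0,-4)=0, max(0,-4)=0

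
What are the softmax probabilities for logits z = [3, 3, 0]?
p = [0.4879, 0.4879, 0.0243]

exp(z) = [20.09, 20.09, 1]
Sum = 41.17
p = [0.4879, 0.4879, 0.0243]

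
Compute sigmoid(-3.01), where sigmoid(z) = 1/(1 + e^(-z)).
0.04698

sigmoid(-3.01) = 1/(1 + e^(3.01)) = 1/(1 + 20.29) = 0.04698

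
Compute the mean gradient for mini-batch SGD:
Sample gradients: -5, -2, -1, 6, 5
Average gradient = 0.6

Average = (1/5)(-5 + -2 + -1 + 6 + 5) = 3/5 = 0.6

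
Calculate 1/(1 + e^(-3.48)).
0.9701

sigmoid(3.48) = 1/(1 + e^(-3.48)) = 1/(1 + 0.03081) = 0.9701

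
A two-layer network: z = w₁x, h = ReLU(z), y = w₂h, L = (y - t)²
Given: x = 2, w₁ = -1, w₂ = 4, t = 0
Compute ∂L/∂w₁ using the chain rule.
∂L/∂w₁ = 0

Forward pass:
z = w₁x = -1×2 = -2
h = ReLU(-2) = 0
y = w₂h = 4×0 = 0

Backward pass:
∂L/∂y = 2(y - t) = 2(0 - 0) = 0
∂y/∂h = w₂ = 4
∂h/∂z = 0 (ReLU derivative)
∂z/∂w₁ = x = 2

∂L/∂w₁ = 0 × 4 × 0 × 2 = 0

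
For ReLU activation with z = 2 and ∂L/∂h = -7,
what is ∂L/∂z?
∂L/∂z = -7

h = ReLU(2) = 2
Since z > 0: ∂h/∂z = 1
∂L/∂z = ∂L/∂h · ∂h/∂z = -7 × 1 = -7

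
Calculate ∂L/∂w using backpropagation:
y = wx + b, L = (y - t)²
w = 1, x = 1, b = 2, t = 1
∂L/∂w = 4

y = wx + b = (1)(1) + 2 = 3
∂L/∂y = 2(y - t) = 2(3 - 1) = 4
∂y/∂w = x = 1
∂L/∂w = ∂L/∂y · ∂y/∂w = 4 × 1 = 4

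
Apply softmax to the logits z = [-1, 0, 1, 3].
p = [0.0152, 0.0414, 0.1125, 0.831]

exp(z) = [0.3679, 1, 2.718, 20.09]
Sum = 24.17
p = [0.0152, 0.0414, 0.1125, 0.831]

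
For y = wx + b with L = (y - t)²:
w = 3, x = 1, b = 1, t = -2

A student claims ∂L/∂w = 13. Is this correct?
Incorrect

y = (3)(1) + 1 = 4
∂L/∂y = 2(y - t) = 2(4 - -2) = 12
∂y/∂w = x = 1
∂L/∂w = 12 × 1 = 12

Claimed value: 13
Incorrect: The correct gradient is 12.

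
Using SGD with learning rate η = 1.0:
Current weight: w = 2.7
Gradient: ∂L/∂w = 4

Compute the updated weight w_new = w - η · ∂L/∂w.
w_new = -1.3

w_new = w - η·∂L/∂w = 2.7 - 1.0×(4) = 2.7 - (4) = -1.3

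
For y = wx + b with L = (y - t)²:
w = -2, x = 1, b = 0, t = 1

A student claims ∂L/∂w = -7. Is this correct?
Incorrect

y = (-2)(1) + 0 = -2
∂L/∂y = 2(y - t) = 2(-2 - 1) = -6
∂y/∂w = x = 1
∂L/∂w = -6 × 1 = -6

Claimed value: -7
Incorrect: The correct gradient is -6.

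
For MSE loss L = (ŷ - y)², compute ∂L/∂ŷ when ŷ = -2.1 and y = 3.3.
∂L/∂ŷ = -10.8

∂L/∂ŷ = 2(ŷ - y) = 2(-2.1 - 3.3) = 2(-5.4) = -10.8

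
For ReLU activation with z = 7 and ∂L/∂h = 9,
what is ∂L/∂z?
∂L/∂z = 9

h = ReLU(7) = 7
Since z > 0: ∂h/∂z = 1
∂L/∂z = ∂L/∂h · ∂h/∂z = 9 × 1 = 9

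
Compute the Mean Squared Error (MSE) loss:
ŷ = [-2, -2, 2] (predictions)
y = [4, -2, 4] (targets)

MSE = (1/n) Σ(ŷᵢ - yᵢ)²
MSE = 13.33

MSE = (1/3)((-2-4)² + (-2--2)² + (2-4)²) = (1/3)(36 + 0 + 4) = 13.33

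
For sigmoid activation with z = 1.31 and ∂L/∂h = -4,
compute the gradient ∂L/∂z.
∂L/∂z = -0.6693

σ(1.31) = 0.7875
σ'(1.31) = σ(1.31)(1 - σ(1.31)) = 0.7875 × 0.2125 = 0.1673
∂L/∂z = ∂L/∂h · σ'(z) = -4 × 0.1673 = -0.6693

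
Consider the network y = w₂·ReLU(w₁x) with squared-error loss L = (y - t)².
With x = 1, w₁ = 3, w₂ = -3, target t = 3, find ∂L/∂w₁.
∂L/∂w₁ = 72

Forward pass:
z = w₁x = 3×1 = 3
h = ReLU(3) = 3
y = w₂h = -3×3 = -9

Backward pass:
∂L/∂y = 2(y - t) = 2(-9 - 3) = -24
∂y/∂h = w₂ = -3
∂h/∂z = 1 (ReLU derivative)
∂z/∂w₁ = x = 1

∂L/∂w₁ = -24 × -3 × 1 × 1 = 72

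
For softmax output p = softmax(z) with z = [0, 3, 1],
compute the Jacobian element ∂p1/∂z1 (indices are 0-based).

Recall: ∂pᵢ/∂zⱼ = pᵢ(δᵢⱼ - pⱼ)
∂p1/∂z1 = 0.1318

p = softmax(z) = [0.04201, 0.8438, 0.1142]
p1 = 0.8438

∂p1/∂z1 = p1(1 - p1) = 0.8438 × (1 - 0.8438) = 0.1318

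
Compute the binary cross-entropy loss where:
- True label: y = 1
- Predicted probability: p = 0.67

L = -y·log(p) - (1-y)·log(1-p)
L = 0.4005

L = -1·log(0.67) - 0·log(0.33) = -log(0.67) = 0.4005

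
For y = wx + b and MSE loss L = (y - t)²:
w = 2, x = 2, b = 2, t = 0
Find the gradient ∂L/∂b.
∂L/∂b = 12

y = wx + b = (2)(2) + 2 = 6
∂L/∂y = 2(y - t) = 2(6 - 0) = 12
∂y/∂b = 1
∂L/∂b = ∂L/∂y · ∂y/∂b = 12 × 1 = 12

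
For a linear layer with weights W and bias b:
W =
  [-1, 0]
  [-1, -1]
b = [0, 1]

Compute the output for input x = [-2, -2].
y = [2, 5]

Wx = [-1×-2 + 0×-2, -1×-2 + -1×-2]
   = [2, 4]
y = Wx + b = [2 + 0, 4 + 1] = [2, 5]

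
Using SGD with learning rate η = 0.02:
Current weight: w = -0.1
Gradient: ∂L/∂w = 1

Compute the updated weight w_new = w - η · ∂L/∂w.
w_new = -0.12

w_new = w - η·∂L/∂w = -0.1 - 0.02×(1) = -0.1 - (0.02) = -0.12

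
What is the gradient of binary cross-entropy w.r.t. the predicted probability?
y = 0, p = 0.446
∂L/∂p = 1.805

∂L/∂p = -y/p + (1-y)/(1-p) = 0 + 1/0.554 = 1.805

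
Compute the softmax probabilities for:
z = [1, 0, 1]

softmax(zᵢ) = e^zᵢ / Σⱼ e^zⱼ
p = [0.4223, 0.1554, 0.4223]

exp(z) = [2.718, 1, 2.718]
Sum = 6.437
p = [0.4223, 0.1554, 0.4223]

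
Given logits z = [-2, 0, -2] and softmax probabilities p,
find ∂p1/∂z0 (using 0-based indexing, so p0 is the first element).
∂p1/∂z0 = -0.08382

p = softmax(z) = [0.1065, 0.787, 0.1065]
p1 = 0.787, p0 = 0.1065

∂p1/∂z0 = -p1 × p0 = -0.787 × 0.1065 = -0.08382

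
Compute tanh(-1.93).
-0.9587

tanh(-1.93) = (e^(-1.93) - e^(1.93))/(e^(-1.93) + e^(1.93)) = -0.9587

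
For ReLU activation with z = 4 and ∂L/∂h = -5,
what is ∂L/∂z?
∂L/∂z = -5

h = ReLU(4) = 4
Since z > 0: ∂h/∂z = 1
∂L/∂z = ∂L/∂h · ∂h/∂z = -5 × 1 = -5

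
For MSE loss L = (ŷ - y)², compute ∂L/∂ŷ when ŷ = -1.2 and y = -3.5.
∂L/∂ŷ = 4.6

∂L/∂ŷ = 2(ŷ - y) = 2(-1.2 - -3.5) = 2(2.3) = 4.6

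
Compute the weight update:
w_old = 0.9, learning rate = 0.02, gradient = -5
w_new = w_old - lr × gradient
w_new = 1

w_new = w - η·∂L/∂w = 0.9 - 0.02×(-5) = 0.9 - (-0.1) = 1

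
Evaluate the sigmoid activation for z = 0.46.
0.613

sigmoid(0.46) = 1/(1 + e^(-0.46)) = 1/(1 + 0.6313) = 0.613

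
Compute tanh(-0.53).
-0.4854

tanh(-0.53) = (e^(-0.53) - e^(0.53))/(e^(-0.53) + e^(0.53)) = -0.4854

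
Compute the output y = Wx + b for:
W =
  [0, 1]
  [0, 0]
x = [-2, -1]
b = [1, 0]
y = [0, 0]

Wx = [0×-2 + 1×-1, 0×-2 + 0×-1]
   = [-1, 0]
y = Wx + b = [-1 + 1, 0 + 0] = [0, 0]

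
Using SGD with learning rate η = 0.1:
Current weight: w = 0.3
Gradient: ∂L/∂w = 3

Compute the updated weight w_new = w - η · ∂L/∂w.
w_new = 0

w_new = w - η·∂L/∂w = 0.3 - 0.1×(3) = 0.3 - (0.3) = 0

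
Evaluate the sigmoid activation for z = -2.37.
0.08549

sigmoid(-2.37) = 1/(1 + e^(2.37)) = 1/(1 + 10.7) = 0.08549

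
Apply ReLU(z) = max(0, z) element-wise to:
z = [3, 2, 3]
h = [3, 2, 3]

ReLU applied element-wise: max(0,3)=3, max(0,2)=2, max(0,3)=3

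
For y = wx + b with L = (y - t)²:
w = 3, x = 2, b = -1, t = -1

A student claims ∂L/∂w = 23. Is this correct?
Incorrect

y = (3)(2) + -1 = 5
∂L/∂y = 2(y - t) = 2(5 - -1) = 12
∂y/∂w = x = 2
∂L/∂w = 12 × 2 = 24

Claimed value: 23
Incorrect: The correct gradient is 24.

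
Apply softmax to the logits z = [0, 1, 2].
p = [0.09, 0.2447, 0.6652]

exp(z) = [1, 2.718, 7.389]
Sum = 11.11
p = [0.09, 0.2447, 0.6652]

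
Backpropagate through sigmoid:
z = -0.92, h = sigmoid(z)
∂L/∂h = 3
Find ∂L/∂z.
∂L/∂z = 0.6113

σ(-0.92) = 0.285
σ'(-0.92) = σ(-0.92)(1 - σ(-0.92)) = 0.285 × 0.715 = 0.2038
∂L/∂z = ∂L/∂h · σ'(z) = 3 × 0.2038 = 0.6113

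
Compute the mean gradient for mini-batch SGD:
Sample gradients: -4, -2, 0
Average gradient = -2

Average = (1/3)(-4 + -2 + 0) = -6/3 = -2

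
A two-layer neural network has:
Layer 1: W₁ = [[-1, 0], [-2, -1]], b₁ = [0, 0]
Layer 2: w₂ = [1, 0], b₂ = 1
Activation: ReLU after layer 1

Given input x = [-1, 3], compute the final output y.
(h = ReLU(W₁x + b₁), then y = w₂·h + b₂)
y = 2

Layer 1 pre-activation: z₁ = [1, -1]
After ReLU: h = [1, 0]
Layer 2 output: y = 1×1 + 0×0 + 1 = 2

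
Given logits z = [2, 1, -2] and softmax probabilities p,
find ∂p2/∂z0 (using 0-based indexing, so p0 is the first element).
∂p2/∂z0 = -0.009532

p = softmax(z) = [0.7214, 0.2654, 0.01321]
p2 = 0.01321, p0 = 0.7214

∂p2/∂z0 = -p2 × p0 = -0.01321 × 0.7214 = -0.009532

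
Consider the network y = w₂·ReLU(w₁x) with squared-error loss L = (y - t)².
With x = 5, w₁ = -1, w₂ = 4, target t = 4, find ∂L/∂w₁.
∂L/∂w₁ = 0

Forward pass:
z = w₁x = -1×5 = -5
h = ReLU(-5) = 0
y = w₂h = 4×0 = 0

Backward pass:
∂L/∂y = 2(y - t) = 2(0 - 4) = -8
∂y/∂h = w₂ = 4
∂h/∂z = 0 (ReLU derivative)
∂z/∂w₁ = x = 5

∂L/∂w₁ = -8 × 4 × 0 × 5 = 0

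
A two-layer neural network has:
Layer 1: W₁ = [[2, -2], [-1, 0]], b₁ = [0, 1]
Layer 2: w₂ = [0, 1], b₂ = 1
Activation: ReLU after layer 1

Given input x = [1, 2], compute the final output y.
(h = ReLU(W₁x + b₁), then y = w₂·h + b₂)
y = 1

Layer 1 pre-activation: z₁ = [-2, 0]
After ReLU: h = [0, 0]
Layer 2 output: y = 0×0 + 1×0 + 1 = 1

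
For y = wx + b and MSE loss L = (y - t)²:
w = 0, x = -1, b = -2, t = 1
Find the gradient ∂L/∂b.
∂L/∂b = -6

y = wx + b = (0)(-1) + -2 = -2
∂L/∂y = 2(y - t) = 2(-2 - 1) = -6
∂y/∂b = 1
∂L/∂b = ∂L/∂y · ∂y/∂b = -6 × 1 = -6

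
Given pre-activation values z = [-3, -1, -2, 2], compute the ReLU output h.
h = [0, 0, 0, 2]

ReLU applied element-wise: max(0,-3)=0, max(0,-1)=0, max(0,-2)=0, max(0,2)=2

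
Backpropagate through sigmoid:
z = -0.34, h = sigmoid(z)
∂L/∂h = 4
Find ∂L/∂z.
∂L/∂z = 0.9716

σ(-0.34) = 0.4158
σ'(-0.34) = σ(-0.34)(1 - σ(-0.34)) = 0.4158 × 0.5842 = 0.2429
∂L/∂z = ∂L/∂h · σ'(z) = 4 × 0.2429 = 0.9716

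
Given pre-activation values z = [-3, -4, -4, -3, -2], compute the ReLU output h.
h = [0, 0, 0, 0, 0]

ReLU applied element-wise: max(0,-3)=0, max(0,-4)=0, max(0,-4)=0, max(0,-3)=0, max(0,-2)=0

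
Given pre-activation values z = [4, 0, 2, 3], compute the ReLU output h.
h = [4, 0, 2, 3]

ReLU applied element-wise: max(0,4)=4, max(0,0)=0, max(0,2)=2, max(0,3)=3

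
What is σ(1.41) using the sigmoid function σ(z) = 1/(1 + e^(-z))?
0.8038

sigmoid(1.41) = 1/(1 + e^(-1.41)) = 1/(1 + 0.2441) = 0.8038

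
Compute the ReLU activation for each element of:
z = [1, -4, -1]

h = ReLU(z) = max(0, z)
h = [1, 0, 0]

ReLU applied element-wise: max(0,1)=1, max(0,-4)=0, max(0,-1)=0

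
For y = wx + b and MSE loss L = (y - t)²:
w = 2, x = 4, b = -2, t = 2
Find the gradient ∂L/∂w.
∂L/∂w = 32

y = wx + b = (2)(4) + -2 = 6
∂L/∂y = 2(y - t) = 2(6 - 2) = 8
∂y/∂w = x = 4
∂L/∂w = ∂L/∂y · ∂y/∂w = 8 × 4 = 32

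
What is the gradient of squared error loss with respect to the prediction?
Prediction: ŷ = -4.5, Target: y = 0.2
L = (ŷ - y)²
∂L/∂ŷ = -9.4

∂L/∂ŷ = 2(ŷ - y) = 2(-4.5 - 0.2) = 2(-4.7) = -9.4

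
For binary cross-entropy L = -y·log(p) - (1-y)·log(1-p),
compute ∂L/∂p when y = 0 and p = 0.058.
∂L/∂p = 1.062

∂L/∂p = -y/p + (1-y)/(1-p) = 0 + 1/0.942 = 1.062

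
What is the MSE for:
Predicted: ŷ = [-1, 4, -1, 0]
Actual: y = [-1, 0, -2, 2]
MSE = 5.25

MSE = (1/4)((-1--1)² + (4-0)² + (-1--2)² + (0-2)²) = (1/4)(0 + 16 + 1 + 4) = 5.25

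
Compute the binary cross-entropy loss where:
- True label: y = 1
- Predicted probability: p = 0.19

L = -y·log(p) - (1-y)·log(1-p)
L = 1.661

L = -1·log(0.19) - 0·log(0.81) = -log(0.19) = 1.661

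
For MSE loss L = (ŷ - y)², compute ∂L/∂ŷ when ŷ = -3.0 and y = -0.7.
∂L/∂ŷ = -4.6

∂L/∂ŷ = 2(ŷ - y) = 2(-3.0 - -0.7) = 2(-2.3) = -4.6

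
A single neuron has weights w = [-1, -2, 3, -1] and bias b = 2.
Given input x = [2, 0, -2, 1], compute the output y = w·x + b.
y = -7

y = (-1)(2) + (-2)(0) + (3)(-2) + (-1)(1) + 2 = -7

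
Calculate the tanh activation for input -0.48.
-0.4462

tanh(-0.48) = (e^(-0.48) - e^(0.48))/(e^(-0.48) + e^(0.48)) = -0.4462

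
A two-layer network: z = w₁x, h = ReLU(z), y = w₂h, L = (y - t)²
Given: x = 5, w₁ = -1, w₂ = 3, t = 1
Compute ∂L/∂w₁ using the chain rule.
∂L/∂w₁ = 0

Forward pass:
z = w₁x = -1×5 = -5
h = ReLU(-5) = 0
y = w₂h = 3×0 = 0

Backward pass:
∂L/∂y = 2(y - t) = 2(0 - 1) = -2
∂y/∂h = w₂ = 3
∂h/∂z = 0 (ReLU derivative)
∂z/∂w₁ = x = 5

∂L/∂w₁ = -2 × 3 × 0 × 5 = 0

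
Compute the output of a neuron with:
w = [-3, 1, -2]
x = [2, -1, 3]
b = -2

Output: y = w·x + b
y = -15

y = (-3)(2) + (1)(-1) + (-2)(3) + -2 = -15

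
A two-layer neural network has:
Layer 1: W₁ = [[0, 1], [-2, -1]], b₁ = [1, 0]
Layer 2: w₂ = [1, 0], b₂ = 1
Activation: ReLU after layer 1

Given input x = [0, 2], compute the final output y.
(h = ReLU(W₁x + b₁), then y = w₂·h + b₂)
y = 4

Layer 1 pre-activation: z₁ = [3, -2]
After ReLU: h = [3, 0]
Layer 2 output: y = 1×3 + 0×0 + 1 = 4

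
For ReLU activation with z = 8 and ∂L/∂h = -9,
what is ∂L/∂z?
∂L/∂z = -9

h = ReLU(8) = 8
Since z > 0: ∂h/∂z = 1
∂L/∂z = ∂L/∂h · ∂h/∂z = -9 × 1 = -9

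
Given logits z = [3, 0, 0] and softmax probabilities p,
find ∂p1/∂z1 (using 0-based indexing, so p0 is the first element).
∂p1/∂z1 = 0.04323

p = softmax(z) = [0.9094, 0.04528, 0.04528]
p1 = 0.04528

∂p1/∂z1 = p1(1 - p1) = 0.04528 × (1 - 0.04528) = 0.04323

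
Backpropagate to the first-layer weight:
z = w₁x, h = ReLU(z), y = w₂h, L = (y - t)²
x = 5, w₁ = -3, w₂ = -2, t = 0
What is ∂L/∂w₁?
∂L/∂w₁ = 0

Forward pass:
z = w₁x = -3×5 = -15
h = ReLU(-15) = 0
y = w₂h = -2×0 = 0

Backward pass:
∂L/∂y = 2(y - t) = 2(0 - 0) = 0
∂y/∂h = w₂ = -2
∂h/∂z = 0 (ReLU derivative)
∂z/∂w₁ = x = 5

∂L/∂w₁ = 0 × -2 × 0 × 5 = 0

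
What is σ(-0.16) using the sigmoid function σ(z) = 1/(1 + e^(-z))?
0.4601

sigmoid(-0.16) = 1/(1 + e^(0.16)) = 1/(1 + 1.174) = 0.4601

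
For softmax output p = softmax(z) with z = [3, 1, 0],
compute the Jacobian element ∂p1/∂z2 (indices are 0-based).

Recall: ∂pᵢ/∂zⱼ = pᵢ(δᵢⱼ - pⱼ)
∂p1/∂z2 = -0.004797

p = softmax(z) = [0.8438, 0.1142, 0.04201]
p1 = 0.1142, p2 = 0.04201

∂p1/∂z2 = -p1 × p2 = -0.1142 × 0.04201 = -0.004797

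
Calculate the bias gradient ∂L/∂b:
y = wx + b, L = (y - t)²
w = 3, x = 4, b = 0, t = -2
∂L/∂b = 28

y = wx + b = (3)(4) + 0 = 12
∂L/∂y = 2(y - t) = 2(12 - -2) = 28
∂y/∂b = 1
∂L/∂b = ∂L/∂y · ∂y/∂b = 28 × 1 = 28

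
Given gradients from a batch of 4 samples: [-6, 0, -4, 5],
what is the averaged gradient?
Average gradient = -1.25

Average = (1/4)(-6 + 0 + -4 + 5) = -5/4 = -1.25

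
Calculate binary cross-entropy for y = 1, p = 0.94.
L = 0.06188

L = -1·log(0.94) - 0·log(0.06) = -log(0.94) = 0.06188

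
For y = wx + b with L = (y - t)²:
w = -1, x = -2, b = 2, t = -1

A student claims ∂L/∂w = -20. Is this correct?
Correct

y = (-1)(-2) + 2 = 4
∂L/∂y = 2(y - t) = 2(4 - -1) = 10
∂y/∂w = x = -2
∂L/∂w = 10 × -2 = -20

Claimed value: -20
Correct: The correct gradient is -20.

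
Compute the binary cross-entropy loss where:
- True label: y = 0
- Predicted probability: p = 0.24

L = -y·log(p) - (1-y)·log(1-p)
L = 0.2744

L = -0·log(0.24) - 1·log(0.76) = -log(0.76) = 0.2744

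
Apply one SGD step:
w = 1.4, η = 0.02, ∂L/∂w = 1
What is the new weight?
w_new = 1.38

w_new = w - η·∂L/∂w = 1.4 - 0.02×(1) = 1.4 - (0.02) = 1.38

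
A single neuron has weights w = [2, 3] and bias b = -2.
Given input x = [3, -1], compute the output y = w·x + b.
y = 1

y = (2)(3) + (3)(-1) + -2 = 1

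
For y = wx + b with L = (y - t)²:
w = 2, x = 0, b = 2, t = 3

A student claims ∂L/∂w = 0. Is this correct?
Correct

y = (2)(0) + 2 = 2
∂L/∂y = 2(y - t) = 2(2 - 3) = -2
∂y/∂w = x = 0
∂L/∂w = -2 × 0 = 0

Claimed value: 0
Correct: The correct gradient is 0.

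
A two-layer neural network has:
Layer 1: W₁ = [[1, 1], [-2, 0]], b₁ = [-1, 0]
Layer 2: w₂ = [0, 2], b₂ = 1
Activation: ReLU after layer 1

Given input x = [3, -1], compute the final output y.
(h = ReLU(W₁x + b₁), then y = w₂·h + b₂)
y = 1

Layer 1 pre-activation: z₁ = [1, -6]
After ReLU: h = [1, 0]
Layer 2 output: y = 0×1 + 2×0 + 1 = 1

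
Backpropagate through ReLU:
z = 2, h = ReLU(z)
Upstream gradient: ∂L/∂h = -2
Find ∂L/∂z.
∂L/∂z = -2

h = ReLU(2) = 2
Since z > 0: ∂h/∂z = 1
∂L/∂z = ∂L/∂h · ∂h/∂z = -2 × 1 = -2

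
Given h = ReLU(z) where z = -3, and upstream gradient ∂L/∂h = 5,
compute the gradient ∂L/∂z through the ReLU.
∂L/∂z = 0

h = ReLU(-3) = 0
Since z < 0: ∂h/∂z = 0
∂L/∂z = ∂L/∂h · ∂h/∂z = 5 × 0 = 0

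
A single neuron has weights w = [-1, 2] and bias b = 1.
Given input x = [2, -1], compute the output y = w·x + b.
y = -3

y = (-1)(2) + (2)(-1) + 1 = -3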